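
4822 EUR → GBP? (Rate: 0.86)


Amount × rate = 4822 × 0.86
= 4146.92 GBP

4146.92 GBP


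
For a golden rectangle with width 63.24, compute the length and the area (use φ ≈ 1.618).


φ = (1 + √5) / 2 ≈ 1.618
Length = width × φ = 63.24 × 1.618 = 102.32232
≈ 102.32
Area = width × length = 63.24 × 102.32232 = 6470.8635168 ≈ 6470.86
= Length: 102.32, Area: 6470.86

Length: 102.32, Area: 6470.86


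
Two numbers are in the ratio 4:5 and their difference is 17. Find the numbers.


Let A = 4k, B = 5k.
5k - 4k = 17
1k = 17 → k = 17/1 = 17
A = 4×17 = 68, B = 5×17 = 85
= A = 68, B = 85

A = 68, B = 85


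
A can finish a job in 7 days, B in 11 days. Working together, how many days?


Rate of A = 1/7 per day
Rate of B = 1/11 per day
Combined rate = 1/7 + 1/11 = 18/77 ≈ 0.2338 per day
Days = 1 / combined rate = 77/18
≈ 4.28 days

4.28 days


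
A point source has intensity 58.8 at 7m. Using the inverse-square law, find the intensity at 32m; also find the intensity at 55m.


I₁d₁² = I₂d₂²
I at 32m = 58.8 × (7/32)² = 58.8 × 49/1024 = 2881.2/1024 ≈ 2.8137
I at 55m = 58.8 × (7/55)² = 58.8 × 49/3025 = 2881.2/3025 ≈ 0.9525
= 2.8137 and 0.9525

2.8137 and 0.9525


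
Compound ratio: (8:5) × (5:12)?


Compound ratio = (8×5) : (5×12)
= 40:60
GCD = 20
= 2:3

2:3


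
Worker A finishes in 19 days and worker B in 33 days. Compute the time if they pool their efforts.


Rate of A = 1/19 per day
Rate of B = 1/33 per day
Combined rate = 1/19 + 1/33 = 52/627 ≈ 0.0829 per day
Days = 1 / combined rate = 627/52
≈ 12.06 days

12.06 days


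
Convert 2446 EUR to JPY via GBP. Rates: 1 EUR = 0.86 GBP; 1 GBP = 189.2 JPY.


Step 1: 2446 EUR × 0.86 = 2103.56 GBP
Step 2: 2103.56 GBP × 189.2 = 397993.55 JPY
Implied rate EUR→JPY = 0.86 × 189.2 = 162.7120
= 397993.55 JPY

397993.55 JPY


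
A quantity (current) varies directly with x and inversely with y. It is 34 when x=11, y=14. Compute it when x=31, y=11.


z = k·x/y
Solve for k using the known point: k = z·y/x = 34×14/11 = 476/11 ≈ 43.2727
Now evaluate at x=31, y=11:
z = k × 31 / 11 = (476 × 31) / (11 × 11) = 14756/121
≈ 121.9504

121.9504


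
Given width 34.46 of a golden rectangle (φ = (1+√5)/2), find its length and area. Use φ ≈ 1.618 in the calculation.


φ = (1 + √5) / 2 ≈ 1.618
Length = width × φ = 34.46 × 1.618 = 55.75628
≈ 55.76
Area = width × length = 34.46 × 55.75628 = 1921.3614088 ≈ 1921.36
= Length: 55.76, Area: 1921.36

Length: 55.76, Area: 1921.36


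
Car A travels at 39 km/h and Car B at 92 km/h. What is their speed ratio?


Ratio = 39:92
GCD = 1
Simplified = 39:92
Time ratio (same distance) = 92:39
Speed ratio = 39:92

39:92


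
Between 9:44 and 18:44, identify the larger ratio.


9/44 = 0.2045
18/44 = 0.4091
0.2045 < 0.4091, so 9:44 is less
= 18:44

18:44


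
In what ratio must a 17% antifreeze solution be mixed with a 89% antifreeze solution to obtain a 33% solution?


Let x parts of 17% mix with y parts of 89%.
17x + 89y = 33(x + y)
17x + 89y = 33x + 33y
x(17 - 33) = y(33 - 89)
x/y = (89 - 33)/(33 - 17) = 56/16
Simplify: 7:2
= 7:2

7:2


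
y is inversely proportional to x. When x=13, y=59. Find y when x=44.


Inverse proportion: x × y = constant
k = 13 × 59 = 767
y₂ = k / 44 = 767 / 44
= 17.43

17.43


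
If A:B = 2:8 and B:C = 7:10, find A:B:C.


Match B: multiply A:B by 7 → 14:56
Multiply B:C by 8 → 56:80
Combined: 14:56:80
GCD = 2
= 7:28:40

7:28:40


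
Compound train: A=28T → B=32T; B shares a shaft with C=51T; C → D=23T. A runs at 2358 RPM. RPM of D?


Stage 1: RPM_B = RPM_A × t_A/t_B = 2358 × 28/32 = 66024/32 = 2063.25
B and C share a shaft → RPM_C = RPM_B
Stage 2: RPM_D = RPM_C × t_C/t_D = RPM_A × (t_A×t_C)/(t_B×t_D)
Overall ratio = (28×51)/(32×23) = 1428/736
RPM_D = 2358 × 1428/736 = 3367224/736
≈ 4575.03 RPM

4575.03 RPM


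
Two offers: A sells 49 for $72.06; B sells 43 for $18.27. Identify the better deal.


Deal A: $72.06/49 = $1.4706/unit
Deal B: $18.27/43 = $0.4249/unit
B is cheaper per unit
= Deal B

Deal B


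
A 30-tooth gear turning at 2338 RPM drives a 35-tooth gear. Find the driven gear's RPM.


Gear ratio = 30:35 = 6:7
RPM_B = RPM_A × (teeth_A / teeth_B)
= 2338 × (30/35)
= 2004.0 RPM

2004.0 RPM


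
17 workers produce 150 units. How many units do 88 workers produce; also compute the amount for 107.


Direct proportion: y/x = constant
k = 150/17 ≈ 8.8235
y at x=88: k × 88 = 150 × 88 / 17 = 13200/17 ≈ 776.47
y at x=107: k × 107 = 150 × 107 / 17 = 16050/17 ≈ 944.12
= 776.47 and 944.12

776.47 and 944.12


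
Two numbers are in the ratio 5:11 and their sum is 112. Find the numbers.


Let A = 5k, B = 11k.
5k + 11k = 112
16k = 112 → k = 112/16 = 7
A = 5×7 = 35, B = 11×7 = 77
= A = 35, B = 77

A = 35, B = 77


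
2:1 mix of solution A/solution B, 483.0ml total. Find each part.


Total parts = 2 + 1 = 3
solution A: 483.0 × 2/3 = 322.0ml
solution B: 483.0 × 1/3 = 161.0ml
= 322.0ml and 161.0ml

322.0ml and 161.0ml


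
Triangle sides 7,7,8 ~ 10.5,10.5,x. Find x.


Scale factor = 10.5/7 = 1.5
Missing side = 8 × 1.5
= 12.0

12.0


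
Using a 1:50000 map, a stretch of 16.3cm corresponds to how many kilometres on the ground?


Real distance = map distance × scale
= 16.3cm × 50000
= 815000 cm = 8150.0 m
= 8.150 km

8.150 km


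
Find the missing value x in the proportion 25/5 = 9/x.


Cross multiply: 25 × x = 5 × 9
25x = 45
x = 45 / 25
= 1.80

1.80


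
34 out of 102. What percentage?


Percentage = (part / whole) × 100
= (34 / 102) × 100
≈ 33.33%

33.33%


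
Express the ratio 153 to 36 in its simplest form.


GCD(153, 36) = 9
153/9 : 36/9
= 17:4

17:4


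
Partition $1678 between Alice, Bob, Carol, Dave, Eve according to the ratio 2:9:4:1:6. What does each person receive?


Total parts = 2 + 9 + 4 + 1 + 6 = 22
Alice: 1678 × 2/22 = 152.55
Bob: 1678 × 9/22 = 686.45
Carol: 1678 × 4/22 = 305.09
Dave: 1678 × 1/22 = 76.27
Eve: 1678 × 6/22 = 457.64
= Alice: $152.55, Bob: $686.45, Carol: $305.09, Dave: $76.27, Eve: $457.64

Alice: $152.55, Bob: $686.45, Carol: $305.09, Dave: $76.27, Eve: $457.64


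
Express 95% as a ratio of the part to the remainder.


95% means 95 parts out of 100; remainder = 5
Part : remainder = 95:5
GCD = 5
= 19:1

19:1


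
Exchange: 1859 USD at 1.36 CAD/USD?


Amount × rate = 1859 × 1.36
= 2528.24 CAD

2528.24 CAD


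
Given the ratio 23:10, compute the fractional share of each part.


Total parts = 23 + 10 = 33
First part: 23/33 = 23/33
Second part: 10/33 = 10/33
= 23/33 and 10/33

23/33 and 10/33


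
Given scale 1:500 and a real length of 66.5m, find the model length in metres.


Model size = real / scale
= 66.5 / 500
= 0.1330 m

0.1330 m


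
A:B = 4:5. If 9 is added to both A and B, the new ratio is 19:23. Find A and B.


Let A = 4k, B = 5k.
(4k + 9) / (5k + 9) = 19/23
Cross-multiply: 23(4k + 9) = 19(5k + 9)
92k + 207 = 95k + 171
92k - 95k = 171 - 207
-3k = -36
k = -36/-3 = 12
A = 4×12 = 48, B = 5×12 = 60
= A = 48, B = 60

A = 48, B = 60


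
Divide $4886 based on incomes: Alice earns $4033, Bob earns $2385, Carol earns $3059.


Total income = 4033 + 2385 + 3059 = $9477
Alice: $4886 × 4033/9477 = $2079.27
Bob: $4886 × 2385/9477 = $1229.62
Carol: $4886 × 3059/9477 = $1577.11
= Alice: $2079.27, Bob: $1229.62, Carol: $1577.11

Alice: $2079.27, Bob: $1229.62, Carol: $1577.11


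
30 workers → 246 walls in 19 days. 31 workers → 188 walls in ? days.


Days ∝ work / workers, so d₂ = d₁ × (m₁/m₂) × (w₂/w₁)
Workers factor (inverse): 30/31 ≈ 0.9677
Work factor (direct): 188/246 ≈ 0.7642
d₂ = 19 × 30/31 × 188/246 = (19 × 30 × 188) / (31 × 246) = 107160/7626
≈ 14.05 days

14.05 days


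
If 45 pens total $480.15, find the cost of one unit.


Unit rate = total / quantity
= 480.15 / 45
= $10.67 per unit

$10.67 per unit


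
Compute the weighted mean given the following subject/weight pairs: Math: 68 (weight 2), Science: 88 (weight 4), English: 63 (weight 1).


Numerator = 68×2 + 88×4 + 63×1
= 136 + 352 + 63
= 551
Total weight = 7
Weighted avg = 551/7
= 78.71

78.71


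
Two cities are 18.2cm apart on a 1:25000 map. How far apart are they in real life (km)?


Real distance = map distance × scale
= 18.2cm × 25000
= 455000 cm = 4550.0 m
= 4.550 km

4.550 km


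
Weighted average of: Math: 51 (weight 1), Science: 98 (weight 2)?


Numerator = 51×1 + 98×2
= 51 + 196
= 247
Total weight = 3
Weighted avg = 247/3
= 82.33

82.33


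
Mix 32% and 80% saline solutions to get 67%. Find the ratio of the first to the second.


Let x parts of 32% mix with y parts of 80%.
32x + 80y = 67(x + y)
32x + 80y = 67x + 67y
x(32 - 67) = y(67 - 80)
x/y = (80 - 67)/(67 - 32) = 13/35
Simplify: 13:35
= 13:35

13:35


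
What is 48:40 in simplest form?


GCD(48, 40) = 8
48/8 : 40/8
= 6:5

6:5


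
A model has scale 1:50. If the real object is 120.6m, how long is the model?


Model size = real / scale
= 120.6 / 50
= 2.4120 m

2.4120 m


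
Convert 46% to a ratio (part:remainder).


46% means 46 parts out of 100; remainder = 54
Part : remainder = 46:54
GCD = 2
= 23:27

23:27


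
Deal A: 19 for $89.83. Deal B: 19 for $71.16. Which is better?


Deal A: $89.83/19 = $4.7279/unit
Deal B: $71.16/19 = $3.7453/unit
B is cheaper per unit
= Deal B

Deal B


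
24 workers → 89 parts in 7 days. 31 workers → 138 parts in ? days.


Days ∝ work / workers, so d₂ = d₁ × (m₁/m₂) × (w₂/w₁)
Workers factor (inverse): 24/31 ≈ 0.7742
Work factor (direct): 138/89 ≈ 1.5506
d₂ = 7 × 24/31 × 138/89 = (7 × 24 × 138) / (31 × 89) = 23184/2759
≈ 8.40 days

8.40 days


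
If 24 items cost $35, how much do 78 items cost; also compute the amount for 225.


Direct proportion: y/x = constant
k = 35/24 ≈ 1.4583
y at x=78: k × 78 = 35 × 78 / 24 = 2730/24 = 113.75
y at x=225: k × 225 = 35 × 225 / 24 = 7875/24 ≈ 328.13
= 113.75 and 328.13

113.75 and 328.13


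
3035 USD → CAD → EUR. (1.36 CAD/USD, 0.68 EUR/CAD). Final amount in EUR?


Step 1: 3035 USD × 1.36 = 4127.60 CAD
Step 2: 4127.60 CAD × 0.68 = 2806.77 EUR
Implied rate USD→EUR = 1.36 × 0.68 = 0.9248
= 2806.77 EUR

2806.77 EUR


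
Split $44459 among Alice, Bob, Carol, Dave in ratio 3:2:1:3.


Total parts = 3 + 2 + 1 + 3 = 9
Alice: 44459 × 3/9 = 14819.67
Bob: 44459 × 2/9 = 9879.78
Carol: 44459 × 1/9 = 4939.89
Dave: 44459 × 3/9 = 14819.67
= Alice: $14819.67, Bob: $9879.78, Carol: $4939.89, Dave: $14819.67

Alice: $14819.67, Bob: $9879.78, Carol: $4939.89, Dave: $14819.67


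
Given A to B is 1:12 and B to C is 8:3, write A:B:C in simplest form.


Match B: multiply A:B by 8 → 8:96
Multiply B:C by 12 → 96:36
Combined: 8:96:36
GCD = 4
= 2:24:9

2:24:9


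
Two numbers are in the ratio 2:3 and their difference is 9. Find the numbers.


Let A = 2k, B = 3k.
3k - 2k = 9
1k = 9 → k = 9/1 = 9
A = 2×9 = 18, B = 3×9 = 27
= A = 18, B = 27

A = 18, B = 27


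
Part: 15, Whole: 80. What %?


Percentage = (part / whole) × 100
= (15 / 80) × 100
= 18.75%

18.75%


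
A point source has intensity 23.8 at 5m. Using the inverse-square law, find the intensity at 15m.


I₁d₁² = I₂d₂²
I₂ = I₁ × (d₁/d₂)²
= 23.8 × (5/15)²
= 23.8 × 25/225
= 595/225
≈ 2.6444

2.6444


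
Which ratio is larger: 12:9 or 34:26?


12/9 = 1.3333
34/26 = 1.3077
1.3333 > 1.3077, so 12:9 is greater
= 12:9

12:9


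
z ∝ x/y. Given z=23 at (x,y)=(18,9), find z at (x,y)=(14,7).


z = k·x/y
Solve for k using the known point: k = z·y/x = 23×9/18 = 207/18 = 11.5000
Now evaluate at x=14, y=7:
z = k × 14 / 7 = (207 × 14) / (18 × 7) = 2898/126
= 23.0000

23.0000


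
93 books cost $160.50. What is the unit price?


Unit rate = total / quantity
= 160.50 / 93
= $1.73 per unit

$1.73 per unit


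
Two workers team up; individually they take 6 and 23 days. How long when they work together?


Rate of A = 1/6 per day
Rate of B = 1/23 per day
Combined rate = 1/6 + 1/23 = 29/138 ≈ 0.2101 per day
Days = 1 / combined rate = 138/29
≈ 4.76 days

4.76 days


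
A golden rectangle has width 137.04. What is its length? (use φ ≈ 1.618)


φ = (1 + √5) / 2 ≈ 1.618
Length = width × φ = 137.04 × 1.618 = 221.73072
≈ 221.73

221.73


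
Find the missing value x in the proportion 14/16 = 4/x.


Cross multiply: 14 × x = 16 × 4
14x = 64
x = 64 / 14
= 4.57

4.57


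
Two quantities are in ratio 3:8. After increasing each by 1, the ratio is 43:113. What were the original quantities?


Let A = 3k, B = 8k.
(3k + 1) / (8k + 1) = 43/113
Cross-multiply: 113(3k + 1) = 43(8k + 1)
339k + 113 = 344k + 43
339k - 344k = 43 - 113
-5k = -70
k = -70/-5 = 14
A = 3×14 = 42, B = 8×14 = 112
= A = 42, B = 112

A = 42, B = 112


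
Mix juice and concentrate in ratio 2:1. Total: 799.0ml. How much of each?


Total parts = 2 + 1 = 3
juice: 799.0 × 2/3 = 532.7ml
concentrate: 799.0 × 1/3 = 266.3ml
= 532.7ml and 266.3ml

532.7ml and 266.3ml


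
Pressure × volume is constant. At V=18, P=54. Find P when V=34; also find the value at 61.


Inverse proportion: x × y = constant
k = 18 × 54 = 972
At x=34: k/34 = 28.59
At x=61: k/61 = 15.93
= 28.59 and 15.93

28.59 and 15.93


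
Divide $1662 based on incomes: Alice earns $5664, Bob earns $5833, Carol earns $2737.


Total income = 5664 + 5833 + 2737 = $14234
Alice: $1662 × 5664/14234 = $661.34
Bob: $1662 × 5833/14234 = $681.08
Carol: $1662 × 2737/14234 = $319.58
= Alice: $661.34, Bob: $681.08, Carol: $319.58

Alice: $661.34, Bob: $681.08, Carol: $319.58


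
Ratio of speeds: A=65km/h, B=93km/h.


Ratio = 65:93
GCD = 1
Simplified = 65:93
Time ratio (same distance) = 93:65
Speed ratio = 65:93

65:93


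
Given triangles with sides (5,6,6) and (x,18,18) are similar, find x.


Scale factor = 18/6 = 3
Missing side = 5 × 3
= 15.0

15.0


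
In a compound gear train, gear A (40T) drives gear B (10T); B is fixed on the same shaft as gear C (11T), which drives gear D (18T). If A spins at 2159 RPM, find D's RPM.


Stage 1: RPM_B = RPM_A × t_A/t_B = 2159 × 40/10 = 86360/10 = 8636.00
B and C share a shaft → RPM_C = RPM_B
Stage 2: RPM_D = RPM_C × t_C/t_D = RPM_A × (t_A×t_C)/(t_B×t_D)
Overall ratio = (40×11)/(10×18) = 440/180
RPM_D = 2159 × 440/180 = 949960/180
≈ 5277.56 RPM

5277.56 RPM


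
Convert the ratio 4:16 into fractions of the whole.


Total parts = 4 + 16 = 20
First part: 4/20 = 1/5
Second part: 16/20 = 4/5
= 1/5 and 4/5

1/5 and 4/5


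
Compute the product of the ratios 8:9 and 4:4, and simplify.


Compound ratio = (8×4) : (9×4)
= 32:36
GCD = 4
= 8:9

8:9


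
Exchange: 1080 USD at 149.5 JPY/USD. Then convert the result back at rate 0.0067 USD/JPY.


Amount × rate = 1080 × 149.5 = 161460.00 JPY
Round-trip: 161460.00 × 0.0067 = 1081.78 USD
= 161460.00 JPY, then 1081.78 USD

161460.00 JPY, then 1081.78 USD


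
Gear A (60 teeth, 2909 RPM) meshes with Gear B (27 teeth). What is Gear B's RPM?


Gear ratio = 60:27 = 20:9
RPM_B = RPM_A × (teeth_A / teeth_B)
= 2909 × (60/27)
= 6464.4 RPM

6464.4 RPM


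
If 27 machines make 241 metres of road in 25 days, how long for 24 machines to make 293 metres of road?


Days ∝ work / workers, so d₂ = d₁ × (m₁/m₂) × (w₂/w₁)
Workers factor (inverse): 27/24 = 1.1250
Work factor (direct): 293/241 ≈ 1.2158
d₂ = 25 × 27/24 × 293/241 = (25 × 27 × 293) / (24 × 241) = 197775/5784
≈ 34.19 days

34.19 days


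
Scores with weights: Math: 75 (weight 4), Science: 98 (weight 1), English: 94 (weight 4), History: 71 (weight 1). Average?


Numerator = 75×4 + 98×1 + 94×4 + 71×1
= 300 + 98 + 376 + 71
= 845
Total weight = 10
Weighted avg = 845/10
= 84.50

84.50


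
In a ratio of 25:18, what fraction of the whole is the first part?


Total parts = 25 + 18 = 43
First part: 25/43 = 25/43
= 25/43

25/43


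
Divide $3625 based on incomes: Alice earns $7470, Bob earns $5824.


Total income = 7470 + 5824 = $13294
Alice: $3625 × 7470/13294 = $2036.92
Bob: $3625 × 5824/13294 = $1588.08
= Alice: $2036.92, Bob: $1588.08

Alice: $2036.92, Bob: $1588.08


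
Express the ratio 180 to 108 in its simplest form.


GCD(180, 108) = 36
180/36 : 108/36
= 5:3

5:3


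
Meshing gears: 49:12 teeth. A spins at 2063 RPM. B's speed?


Gear ratio = 49:12 = 49:12
RPM_B = RPM_A × (teeth_A / teeth_B)
= 2063 × (49/12)
= 8423.9 RPM

8423.9 RPM


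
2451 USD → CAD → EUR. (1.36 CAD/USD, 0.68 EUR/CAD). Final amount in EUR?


Step 1: 2451 USD × 1.36 = 3333.36 CAD
Step 2: 3333.36 CAD × 0.68 = 2266.68 EUR
Implied rate USD→EUR = 1.36 × 0.68 = 0.9248
= 2266.68 EUR

2266.68 EUR


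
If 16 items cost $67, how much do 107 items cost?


Direct proportion: y/x = constant
k = 67/16 = 4.1875
y₂ = k × 107 = 67 × 107 / 16 = 7169/16
≈ 448.06

448.06


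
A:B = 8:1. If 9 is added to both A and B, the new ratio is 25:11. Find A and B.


Let A = 8k, B = 1k.
(8k + 9) / (1k + 9) = 25/11
Cross-multiply: 11(8k + 9) = 25(1k + 9)
88k + 99 = 25k + 225
88k - 25k = 225 - 99
63k = 126
k = 126/63 = 2
A = 8×2 = 16, B = 1×2 = 2
= A = 16, B = 2

A = 16, B = 2


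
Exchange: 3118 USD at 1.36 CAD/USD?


Amount × rate = 3118 × 1.36
= 4240.48 CAD

4240.48 CAD


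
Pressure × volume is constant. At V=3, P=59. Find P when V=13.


Inverse proportion: x × y = constant
k = 3 × 59 = 177
y₂ = k / 13 = 177 / 13
= 13.62

13.62


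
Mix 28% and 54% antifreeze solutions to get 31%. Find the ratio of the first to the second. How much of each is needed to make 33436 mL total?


Let x parts of 28% mix with y parts of 54%.
28x + 54y = 31(x + y)
28x + 54y = 31x + 31y
x(28 - 31) = y(31 - 54)
x/y = (54 - 31)/(31 - 28) = 23/3
Simplify: 23:3
Total parts = 26; one part = 33436/26 = 1286.00 mL
28% solution: 23×1286.00 = 29578.00 mL
54% solution: 3×1286.00 = 3858.00 mL
= ratio 23:3; 29578.00 mL and 3858.00 mL

ratio 23:3; 29578.00 mL and 3858.00 mL


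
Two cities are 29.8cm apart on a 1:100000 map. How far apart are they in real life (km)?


Real distance = map distance × scale
= 29.8cm × 100000
= 2980000 cm = 29800.0 m
= 29.800 km

29.800 km


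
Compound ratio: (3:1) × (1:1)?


Compound ratio = (3×1) : (1×1)
= 3:1
GCD = 1
= 3:1

3:1


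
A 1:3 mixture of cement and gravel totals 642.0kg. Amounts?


Total parts = 1 + 3 = 4
cement: 642.0 × 1/4 = 160.5kg
gravel: 642.0 × 3/4 = 481.5kg
= 160.5kg and 481.5kg

160.5kg and 481.5kg


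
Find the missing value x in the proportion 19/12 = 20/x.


Cross multiply: 19 × x = 12 × 20
19x = 240
x = 240 / 19
= 12.63

12.63


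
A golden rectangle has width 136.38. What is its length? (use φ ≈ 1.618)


φ = (1 + √5) / 2 ≈ 1.618
Length = width × φ = 136.38 × 1.618 = 220.66284
≈ 220.66

220.66


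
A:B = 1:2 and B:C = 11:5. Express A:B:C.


Match B: multiply A:B by 11 → 11:22
Multiply B:C by 2 → 22:10
Combined: 11:22:10
GCD = 1
= 11:22:10

11:22:10


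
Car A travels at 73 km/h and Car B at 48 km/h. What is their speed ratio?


Ratio = 73:48
GCD = 1
Simplified = 73:48
Time ratio (same distance) = 48:73
Speed ratio = 73:48

73:48


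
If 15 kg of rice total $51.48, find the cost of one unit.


Unit rate = total / quantity
= 51.48 / 15
= $3.43 per unit

$3.43 per unit


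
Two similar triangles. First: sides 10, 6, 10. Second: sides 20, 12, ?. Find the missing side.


Scale factor = 20/10 = 2
Missing side = 10 × 2
= 20.0

20.0


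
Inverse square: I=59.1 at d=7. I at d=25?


I₁d₁² = I₂d₂²
I₂ = I₁ × (d₁/d₂)²
= 59.1 × (7/25)²
= 59.1 × 49/625
= 2895.9/625
≈ 4.6334

4.6334


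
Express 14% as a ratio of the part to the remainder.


14% means 14 parts out of 100; remainder = 86
Part : remainder = 14:86
GCD = 2
= 7:43

7:43


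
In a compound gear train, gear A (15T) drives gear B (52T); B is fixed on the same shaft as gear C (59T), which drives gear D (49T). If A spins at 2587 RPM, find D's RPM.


Stage 1: RPM_B = RPM_A × t_A/t_B = 2587 × 15/52 = 38805/52 = 746.25
B and C share a shaft → RPM_C = RPM_B
Stage 2: RPM_D = RPM_C × t_C/t_D = RPM_A × (t_A×t_C)/(t_B×t_D)
Overall ratio = (15×59)/(52×49) = 885/2548
RPM_D = 2587 × 885/2548 = 2289495/2548
≈ 898.55 RPM

898.55 RPM


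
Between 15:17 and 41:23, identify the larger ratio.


15/17 = 0.8824
41/23 = 1.7826
0.8824 < 1.7826, so 15:17 is less
= 41:23

41:23


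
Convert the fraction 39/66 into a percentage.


Percentage = (part / whole) × 100
= (39 / 66) × 100
≈ 59.09%

59.09%


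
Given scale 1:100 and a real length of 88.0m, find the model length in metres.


Model size = real / scale
= 88.0 / 100
= 0.8800 m

0.8800 m


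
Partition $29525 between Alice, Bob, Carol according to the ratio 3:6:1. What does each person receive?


Total parts = 3 + 6 + 1 = 10
Alice: 29525 × 3/10 = 8857.50
Bob: 29525 × 6/10 = 17715.00
Carol: 29525 × 1/10 = 2952.50
= Alice: $8857.50, Bob: $17715.00, Carol: $2952.50

Alice: $8857.50, Bob: $17715.00, Carol: $2952.50


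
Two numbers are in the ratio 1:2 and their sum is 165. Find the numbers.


Let A = 1k, B = 2k.
1k + 2k = 165
3k = 165 → k = 165/3 = 55
A = 1×55 = 55, B = 2×55 = 110
= A = 55, B = 110

A = 55, B = 110


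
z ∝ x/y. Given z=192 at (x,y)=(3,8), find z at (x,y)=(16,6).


z = k·x/y
Solve for k using the known point: k = z·y/x = 192×8/3 = 1536/3 = 512.0000
Now evaluate at x=16, y=6:
z = k × 16 / 6 = (1536 × 16) / (3 × 6) = 24576/18
≈ 1365.3333

1365.3333


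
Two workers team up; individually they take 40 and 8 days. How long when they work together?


Rate of A = 1/40 per day
Rate of B = 1/8 per day
Combined rate = 1/40 + 1/8 = 48/320 = 0.1500 per day
Days = 1 / combined rate = 320/48
≈ 6.67 days

6.67 days


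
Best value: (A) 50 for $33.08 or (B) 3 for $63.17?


Deal A: $33.08/50 = $0.6616/unit
Deal B: $63.17/3 = $21.0567/unit
A is cheaper per unit
= Deal A

Deal A


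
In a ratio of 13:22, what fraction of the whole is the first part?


Total parts = 13 + 22 = 35
First part: 13/35 = 13/35
= 13/35

13/35


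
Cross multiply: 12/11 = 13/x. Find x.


Cross multiply: 12 × x = 11 × 13
12x = 143
x = 143 / 12
= 11.92

11.92


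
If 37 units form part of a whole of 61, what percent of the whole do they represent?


Percentage = (part / whole) × 100
= (37 / 61) × 100
≈ 60.66%

60.66%


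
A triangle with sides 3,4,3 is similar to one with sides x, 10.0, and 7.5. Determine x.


Scale factor = 10.0/4 = 2.5
Missing side = 3 × 2.5
= 7.5

7.5


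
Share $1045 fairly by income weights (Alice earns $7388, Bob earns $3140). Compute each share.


Total income = 7388 + 3140 = $10528
Alice: $1045 × 7388/10528 = $733.33
Bob: $1045 × 3140/10528 = $311.67
= Alice: $733.33, Bob: $311.67

Alice: $733.33, Bob: $311.67


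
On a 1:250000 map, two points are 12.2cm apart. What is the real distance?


Real distance = map distance × scale
= 12.2cm × 250000
= 3050000 cm = 30500.0 m
= 30.500 km

30.500 km


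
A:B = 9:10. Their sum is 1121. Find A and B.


Let A = 9k, B = 10k.
9k + 10k = 1121
19k = 1121 → k = 1121/19 = 59
A = 9×59 = 531, B = 10×59 = 590
= A = 531, B = 590

A = 531, B = 590


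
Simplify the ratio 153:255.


GCD(153, 255) = 51
153/51 : 255/51
= 3:5

3:5


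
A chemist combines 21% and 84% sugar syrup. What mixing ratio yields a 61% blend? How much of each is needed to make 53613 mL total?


Let x parts of 21% mix with y parts of 84%.
21x + 84y = 61(x + y)
21x + 84y = 61x + 61y
x(21 - 61) = y(61 - 84)
x/y = (84 - 61)/(61 - 21) = 23/40
Simplify: 23:40
Total parts = 63; one part = 53613/63 = 851.00 mL
21% solution: 23×851.00 = 19573.00 mL
84% solution: 40×851.00 = 34040.00 mL
= ratio 23:40; 19573.00 mL and 34040.00 mL

ratio 23:40; 19573.00 mL and 34040.00 mL


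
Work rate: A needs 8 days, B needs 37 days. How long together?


Rate of A = 1/8 per day
Rate of B = 1/37 per day
Combined rate = 1/8 + 1/37 = 45/296 ≈ 0.1520 per day
Days = 1 / combined rate = 296/45
≈ 6.58 days

6.58 days


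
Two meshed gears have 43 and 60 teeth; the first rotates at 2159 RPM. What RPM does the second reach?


Gear ratio = 43:60 = 43:60
RPM_B = RPM_A × (teeth_A / teeth_B)
= 2159 × (43/60)
= 1547.3 RPM

1547.3 RPM


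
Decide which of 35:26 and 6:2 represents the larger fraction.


35/26 = 1.3462
6/2 = 3.0000
1.3462 < 3.0000, so 35:26 is less
= 6:2

6:2


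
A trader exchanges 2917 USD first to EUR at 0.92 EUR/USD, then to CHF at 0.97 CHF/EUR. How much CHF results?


Step 1: 2917 USD × 0.92 = 2683.64 EUR
Step 2: 2683.64 EUR × 0.97 = 2603.13 CHF
Implied rate USD→CHF = 0.92 × 0.97 = 0.8924
= 2603.13 CHF

2603.13 CHF


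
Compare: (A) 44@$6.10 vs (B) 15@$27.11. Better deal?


Deal A: $6.10/44 = $0.1386/unit
Deal B: $27.11/15 = $1.8073/unit
A is cheaper per unit
= Deal A

Deal A


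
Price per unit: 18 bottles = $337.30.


Unit rate = total / quantity
= 337.30 / 18
= $18.74 per unit

$18.74 per unit


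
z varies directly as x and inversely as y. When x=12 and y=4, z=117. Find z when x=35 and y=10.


z = k·x/y
Solve for k using the known point: k = z·y/x = 117×4/12 = 468/12 = 39.0000
Now evaluate at x=35, y=10:
z = k × 35 / 10 = (468 × 35) / (12 × 10) = 16380/120
= 136.5000

136.5000


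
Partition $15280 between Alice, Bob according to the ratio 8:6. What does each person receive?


Total parts = 8 + 6 = 14
Alice: 15280 × 8/14 = 8731.43
Bob: 15280 × 6/14 = 6548.57
= Alice: $8731.43, Bob: $6548.57

Alice: $8731.43, Bob: $6548.57


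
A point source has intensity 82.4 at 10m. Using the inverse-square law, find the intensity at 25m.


I₁d₁² = I₂d₂²
I₂ = I₁ × (d₁/d₂)²
= 82.4 × (10/25)²
= 82.4 × 100/625
= 8240/625
= 13.1840

13.1840


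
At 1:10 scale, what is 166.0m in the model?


Model size = real / scale
= 166.0 / 10
= 16.6000 m

16.6000 m


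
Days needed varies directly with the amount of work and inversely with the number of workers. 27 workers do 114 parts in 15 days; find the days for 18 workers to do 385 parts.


Days ∝ work / workers, so d₂ = d₁ × (m₁/m₂) × (w₂/w₁)
Workers factor (inverse): 27/18 = 1.5000
Work factor (direct): 385/114 ≈ 3.3772
d₂ = 15 × 27/18 × 385/114 = (15 × 27 × 385) / (18 × 114) = 155925/2052
≈ 75.99 days

75.99 days


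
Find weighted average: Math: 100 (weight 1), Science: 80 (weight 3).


Numerator = 100×1 + 80×3
= 100 + 240
= 340
Total weight = 4
Weighted avg = 340/4
= 85.00

85.00


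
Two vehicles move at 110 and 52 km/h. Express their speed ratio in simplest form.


Ratio = 110:52
GCD = 2
Simplified = 55:26
Time ratio (same distance) = 26:55
Speed ratio = 55:26

55:26


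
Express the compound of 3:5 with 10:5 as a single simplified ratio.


Compound ratio = (3×10) : (5×5)
= 30:25
GCD = 5
= 6:5

6:5


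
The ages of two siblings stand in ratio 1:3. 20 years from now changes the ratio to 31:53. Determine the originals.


Let A = 1k, B = 3k.
(1k + 20) / (3k + 20) = 31/53
Cross-multiply: 53(1k + 20) = 31(3k + 20)
53k + 1060 = 93k + 620
53k - 93k = 620 - 1060
-40k = -440
k = -440/-40 = 11
A = 1×11 = 11, B = 3×11 = 33
= A = 11, B = 33

A = 11, B = 33


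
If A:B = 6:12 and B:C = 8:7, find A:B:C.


Match B: multiply A:B by 8 → 48:96
Multiply B:C by 12 → 96:84
Combined: 48:96:84
GCD = 12
= 4:8:7

4:8:7


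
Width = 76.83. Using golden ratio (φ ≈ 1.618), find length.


φ = (1 + √5) / 2 ≈ 1.618
Length = width × φ = 76.83 × 1.618 = 124.31094
≈ 124.31

124.31


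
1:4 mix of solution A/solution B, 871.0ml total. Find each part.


Total parts = 1 + 4 = 5
solution A: 871.0 × 1/5 = 174.2ml
solution B: 871.0 × 4/5 = 696.8ml
= 174.2ml and 696.8ml

174.2ml and 696.8ml


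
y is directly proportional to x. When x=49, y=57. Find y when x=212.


Direct proportion: y/x = constant
k = 57/49 ≈ 1.1633
y₂ = k × 212 = 57 × 212 / 49 = 12084/49
≈ 246.61

246.61


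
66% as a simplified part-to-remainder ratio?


66% means 66 parts out of 100; remainder = 34
Part : remainder = 66:34
GCD = 2
= 33:17

33:17


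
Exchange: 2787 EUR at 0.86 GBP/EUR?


Amount × rate = 2787 × 0.86
= 2396.82 GBP

2396.82 GBP


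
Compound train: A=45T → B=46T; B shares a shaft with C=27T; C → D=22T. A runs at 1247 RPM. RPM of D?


Stage 1: RPM_B = RPM_A × t_A/t_B = 1247 × 45/46 = 56115/46 ≈ 1219.89
B and C share a shaft → RPM_C = RPM_B
Stage 2: RPM_D = RPM_C × t_C/t_D = RPM_A × (t_A×t_C)/(t_B×t_D)
Overall ratio = (45×27)/(46×22) = 1215/1012
RPM_D = 1247 × 1215/1012 = 1515105/1012
≈ 1497.14 RPM

1497.14 RPM


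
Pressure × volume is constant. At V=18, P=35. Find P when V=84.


Inverse proportion: x × y = constant
k = 18 × 35 = 630
y₂ = k / 84 = 630 / 84
= 7.50

7.50


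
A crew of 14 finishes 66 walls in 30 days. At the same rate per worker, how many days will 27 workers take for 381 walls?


Days ∝ work / workers, so d₂ = d₁ × (m₁/m₂) × (w₂/w₁)
Workers factor (inverse): 14/27 ≈ 0.5185
Work factor (direct): 381/66 ≈ 5.7727
d₂ = 30 × 14/27 × 381/66 = (30 × 14 × 381) / (27 × 66) = 160020/1782
≈ 89.80 days

89.80 days


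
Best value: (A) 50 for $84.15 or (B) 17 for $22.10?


Deal A: $84.15/50 = $1.6830/unit
Deal B: $22.10/17 = $1.3000/unit
B is cheaper per unit
= Deal B

Deal B


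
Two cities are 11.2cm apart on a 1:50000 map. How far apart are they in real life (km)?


Real distance = map distance × scale
= 11.2cm × 50000
= 560000 cm = 5600.0 m
= 5.600 km

5.600 km


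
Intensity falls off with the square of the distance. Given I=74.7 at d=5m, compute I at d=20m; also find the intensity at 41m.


I₁d₁² = I₂d₂²
I at 20m = 74.7 × (5/20)² = 74.7 × 25/400 = 1867.5/400 ≈ 4.6688
I at 41m = 74.7 × (5/41)² = 74.7 × 25/1681 = 1867.5/1681 ≈ 1.1109
= 4.6688 and 1.1109

4.6688 and 1.1109


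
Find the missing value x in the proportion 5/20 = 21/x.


Cross multiply: 5 × x = 20 × 21
5x = 420
x = 420 / 5
= 84.00

84.00


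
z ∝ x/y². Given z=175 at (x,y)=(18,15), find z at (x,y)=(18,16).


z = k·x/y²
Solve for k using the known point: k = z·y²/x = 175×225/18 = 39375/18 = 2187.5000
Now evaluate at x=18, y=16:
z = k × 18 / 256 = (39375 × 18) / (18 × 256) = 708750/4608
≈ 153.8086

153.8086


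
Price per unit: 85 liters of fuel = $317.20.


Unit rate = total / quantity
= 317.20 / 85
= $3.73 per unit

$3.73 per unit


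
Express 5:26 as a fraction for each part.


Total parts = 5 + 26 = 31
First part: 5/31 = 5/31
Second part: 26/31 = 26/31
= 5/31 and 26/31

5/31 and 26/31


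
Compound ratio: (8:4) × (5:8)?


Compound ratio = (8×5) : (4×8)
= 40:32
GCD = 8
= 5:4

5:4


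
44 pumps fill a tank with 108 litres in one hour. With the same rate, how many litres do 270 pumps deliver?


Direct proportion: y/x = constant
k = 108/44 ≈ 2.4545
y₂ = k × 270 = 108 × 270 / 44 = 29160/44
≈ 662.73

662.73


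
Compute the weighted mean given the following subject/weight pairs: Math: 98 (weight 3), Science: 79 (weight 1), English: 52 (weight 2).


Numerator = 98×3 + 79×1 + 52×2
= 294 + 79 + 104
= 477
Total weight = 6
Weighted avg = 477/6
= 79.50

79.50


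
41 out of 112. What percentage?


Percentage = (part / whole) × 100
= (41 / 112) × 100
≈ 36.61%

36.61%


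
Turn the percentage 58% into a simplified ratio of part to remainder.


58% means 58 parts out of 100; remainder = 42
Part : remainder = 58:42
GCD = 2
= 29:21

29:21


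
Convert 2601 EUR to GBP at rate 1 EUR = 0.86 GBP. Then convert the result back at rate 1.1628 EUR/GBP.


Amount × rate = 2601 × 0.86 = 2236.86 GBP
Round-trip: 2236.86 × 1.1628 = 2601.02 EUR
= 2236.86 GBP, then 2601.02 EUR

2236.86 GBP, then 2601.02 EUR


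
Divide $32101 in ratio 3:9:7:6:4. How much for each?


Total parts = 3 + 9 + 7 + 6 + 4 = 29
Part 1: 32101 × 3/29 = 3320.79
Part 2: 32101 × 9/29 = 9962.38
Part 3: 32101 × 7/29 = 7748.52
Part 4: 32101 × 6/29 = 6641.59
Part 5: 32101 × 4/29 = 4427.72
= Part 1: $3320.79, Part 2: $9962.38, Part 3: $7748.52, Part 4: $6641.59, Part 5: $4427.72

Part 1: $3320.79, Part 2: $9962.38, Part 3: $7748.52, Part 4: $6641.59, Part 5: $4427.72


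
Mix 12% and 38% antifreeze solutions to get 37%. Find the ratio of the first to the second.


Let x parts of 12% mix with y parts of 38%.
12x + 38y = 37(x + y)
12x + 38y = 37x + 37y
x(12 - 37) = y(37 - 38)
x/y = (38 - 37)/(37 - 12) = 1/25
Simplify: 1:25
= 1:25

1:25


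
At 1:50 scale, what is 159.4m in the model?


Model size = real / scale
= 159.4 / 50
= 3.1880 m

3.1880 m


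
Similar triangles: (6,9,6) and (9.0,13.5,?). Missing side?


Scale factor = 9.0/6 = 1.5
Missing side = 6 × 1.5
= 9.0

9.0


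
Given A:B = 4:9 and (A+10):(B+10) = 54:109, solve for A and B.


Let A = 4k, B = 9k.
(4k + 10) / (9k + 10) = 54/109
Cross-multiply: 109(4k + 10) = 54(9k + 10)
436k + 1090 = 486k + 540
436k - 486k = 540 - 1090
-50k = -550
k = -550/-50 = 11
A = 4×11 = 44, B = 9×11 = 99
= A = 44, B = 99

A = 44, B = 99


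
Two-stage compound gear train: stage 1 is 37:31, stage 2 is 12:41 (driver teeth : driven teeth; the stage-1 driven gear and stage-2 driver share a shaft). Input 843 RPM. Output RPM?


Stage 1: RPM_B = RPM_A × t_A/t_B = 843 × 37/31 = 31191/31 ≈ 1006.16
B and C share a shaft → RPM_C = RPM_B
Stage 2: RPM_D = RPM_C × t_C/t_D = RPM_A × (t_A×t_C)/(t_B×t_D)
Overall ratio = (37×12)/(31×41) = 444/1271
RPM_D = 843 × 444/1271 = 374292/1271
≈ 294.49 RPM

294.49 RPM


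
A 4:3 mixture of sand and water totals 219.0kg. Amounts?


Total parts = 4 + 3 = 7
sand: 219.0 × 4/7 = 125.1kg
water: 219.0 × 3/7 = 93.9kg
= 125.1kg and 93.9kg

125.1kg and 93.9kg


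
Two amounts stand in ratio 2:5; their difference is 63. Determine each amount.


Let A = 2k, B = 5k.
5k - 2k = 63
3k = 63 → k = 63/3 = 21
A = 2×21 = 42, B = 5×21 = 105
= A = 42, B = 105

A = 42, B = 105


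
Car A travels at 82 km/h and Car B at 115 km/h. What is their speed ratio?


Ratio = 82:115
GCD = 1
Simplified = 82:115
Time ratio (same distance) = 115:82
Speed ratio = 82:115

82:115


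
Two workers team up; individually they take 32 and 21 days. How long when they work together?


Rate of A = 1/32 per day
Rate of B = 1/21 per day
Combined rate = 1/32 + 1/21 = 53/672 ≈ 0.0789 per day
Days = 1 / combined rate = 672/53
≈ 12.68 days

12.68 days


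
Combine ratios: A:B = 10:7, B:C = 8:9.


Match B: multiply A:B by 8 → 80:56
Multiply B:C by 7 → 56:63
Combined: 80:56:63
GCD = 1
= 80:56:63

80:56:63


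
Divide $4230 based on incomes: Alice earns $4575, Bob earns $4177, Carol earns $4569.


Total income = 4575 + 4177 + 4569 = $13321
Alice: $4230 × 4575/13321 = $1452.76
Bob: $4230 × 4177/13321 = $1326.38
Carol: $4230 × 4569/13321 = $1450.86
= Alice: $1452.76, Bob: $1326.38, Carol: $1450.86

Alice: $1452.76, Bob: $1326.38, Carol: $1450.86


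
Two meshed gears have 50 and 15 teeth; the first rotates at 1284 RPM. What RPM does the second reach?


Gear ratio = 50:15 = 10:3
RPM_B = RPM_A × (teeth_A / teeth_B)
= 1284 × (50/15)
= 4280.0 RPM

4280.0 RPM


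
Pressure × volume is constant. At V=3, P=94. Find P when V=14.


Inverse proportion: x × y = constant
k = 3 × 94 = 282
y₂ = k / 14 = 282 / 14
= 20.14

20.14


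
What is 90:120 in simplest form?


GCD(90, 120) = 30
90/30 : 120/30
= 3:4

3:4


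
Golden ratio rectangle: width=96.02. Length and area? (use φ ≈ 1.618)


φ = (1 + √5) / 2 ≈ 1.618
Length = width × φ = 96.02 × 1.618 = 155.36036
≈ 155.36
Area = width × length = 96.02 × 155.36036 = 14917.7017672 ≈ 14917.70
= Length: 155.36, Area: 14917.70

Length: 155.36, Area: 14917.70


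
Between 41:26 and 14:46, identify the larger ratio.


41/26 = 1.5769
14/46 = 0.3043
1.5769 > 0.3043, so 41:26 is greater
= 41:26

41:26


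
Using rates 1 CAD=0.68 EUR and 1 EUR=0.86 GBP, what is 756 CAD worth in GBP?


Step 1: 756 CAD × 0.68 = 514.08 EUR
Step 2: 514.08 EUR × 0.86 = 442.11 GBP
Implied rate CAD→GBP = 0.68 × 0.86 = 0.5848
= 442.11 GBP

442.11 GBP


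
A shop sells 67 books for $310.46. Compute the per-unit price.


Unit rate = total / quantity
= 310.46 / 67
= $4.63 per unit

$4.63 per unit


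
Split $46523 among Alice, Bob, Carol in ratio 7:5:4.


Total parts = 7 + 5 + 4 = 16
Alice: 46523 × 7/16 = 20353.81
Bob: 46523 × 5/16 = 14538.44
Carol: 46523 × 4/16 = 11630.75
= Alice: $20353.81, Bob: $14538.44, Carol: $11630.75

Alice: $20353.81, Bob: $14538.44, Carol: $11630.75


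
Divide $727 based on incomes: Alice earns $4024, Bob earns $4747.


Total income = 4024 + 4747 = $8771
Alice: $727 × 4024/8771 = $333.54
Bob: $727 × 4747/8771 = $393.46
= Alice: $333.54, Bob: $393.46

Alice: $333.54, Bob: $393.46


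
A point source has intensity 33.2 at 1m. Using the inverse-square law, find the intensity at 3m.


I₁d₁² = I₂d₂²
I₂ = I₁ × (d₁/d₂)²
= 33.2 × (1/3)²
= 33.2 × 1/9
= 33.2/9
≈ 3.6889

3.6889


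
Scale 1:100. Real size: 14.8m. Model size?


Model size = real / scale
= 14.8 / 100
= 0.1480 m

0.1480 m


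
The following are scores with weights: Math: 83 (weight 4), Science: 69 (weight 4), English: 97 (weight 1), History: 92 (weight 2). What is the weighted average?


Numerator = 83×4 + 69×4 + 97×1 + 92×2
= 332 + 276 + 97 + 184
= 889
Total weight = 11
Weighted avg = 889/11
= 80.82

80.82


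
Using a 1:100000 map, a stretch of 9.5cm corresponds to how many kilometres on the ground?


Real distance = map distance × scale
= 9.5cm × 100000
= 950000 cm = 9500.0 m
= 9.500 km

9.500 km


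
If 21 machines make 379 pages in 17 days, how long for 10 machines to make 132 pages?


Days ∝ work / workers, so d₂ = d₁ × (m₁/m₂) × (w₂/w₁)
Workers factor (inverse): 21/10 = 2.1000
Work factor (direct): 132/379 ≈ 0.3483
d₂ = 17 × 21/10 × 132/379 = (17 × 21 × 132) / (10 × 379) = 47124/3790
≈ 12.43 days

12.43 days


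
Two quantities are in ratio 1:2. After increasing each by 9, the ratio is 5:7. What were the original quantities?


Let A = 1k, B = 2k.
(1k + 9) / (2k + 9) = 5/7
Cross-multiply: 7(1k + 9) = 5(2k + 9)
7k + 63 = 10k + 45
7k - 10k = 45 - 63
-3k = -18
k = -18/-3 = 6
A = 1×6 = 6, B = 2×6 = 12
= A = 6, B = 12

A = 6, B = 12


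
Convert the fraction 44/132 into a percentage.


Percentage = (part / whole) × 100
= (44 / 132) × 100
≈ 33.33%

33.33%


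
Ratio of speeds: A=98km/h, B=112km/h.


Ratio = 98:112
GCD = 14
Simplified = 7:8
Time ratio (same distance) = 8:7
Speed ratio = 7:8

7:8


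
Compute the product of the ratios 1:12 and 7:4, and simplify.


Compound ratio = (1×7) : (12×4)
= 7:48
GCD = 1
= 7:48

7:48


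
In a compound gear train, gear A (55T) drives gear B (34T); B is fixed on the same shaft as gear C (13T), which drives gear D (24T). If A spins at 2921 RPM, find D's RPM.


Stage 1: RPM_B = RPM_A × t_A/t_B = 2921 × 55/34 = 160655/34 ≈ 4725.15
B and C share a shaft → RPM_C = RPM_B
Stage 2: RPM_D = RPM_C × t_C/t_D = RPM_A × (t_A×t_C)/(t_B×t_D)
Overall ratio = (55×13)/(34×24) = 715/816
RPM_D = 2921 × 715/816 = 2088515/816
≈ 2559.45 RPM

2559.45 RPM


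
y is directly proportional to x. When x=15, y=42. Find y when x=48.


Direct proportion: y/x = constant
k = 42/15 = 2.8000
y₂ = k × 48 = 42 × 48 / 15 = 2016/15
= 134.40

134.40
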